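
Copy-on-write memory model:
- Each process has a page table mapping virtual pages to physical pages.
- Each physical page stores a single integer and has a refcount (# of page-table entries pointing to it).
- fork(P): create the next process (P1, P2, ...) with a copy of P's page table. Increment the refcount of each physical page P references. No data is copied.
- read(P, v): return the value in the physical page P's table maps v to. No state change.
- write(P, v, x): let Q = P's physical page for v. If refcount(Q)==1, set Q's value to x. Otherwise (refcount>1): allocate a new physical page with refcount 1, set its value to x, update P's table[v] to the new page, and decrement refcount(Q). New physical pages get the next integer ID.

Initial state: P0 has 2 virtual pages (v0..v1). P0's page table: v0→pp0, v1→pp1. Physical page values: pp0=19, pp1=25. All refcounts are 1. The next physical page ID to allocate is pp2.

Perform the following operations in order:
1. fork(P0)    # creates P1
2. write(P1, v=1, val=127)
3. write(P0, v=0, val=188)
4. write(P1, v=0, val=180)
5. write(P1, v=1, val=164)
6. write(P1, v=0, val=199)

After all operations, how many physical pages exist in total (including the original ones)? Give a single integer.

Answer: 4

Derivation:
Op 1: fork(P0) -> P1. 2 ppages; refcounts: pp0:2 pp1:2
Op 2: write(P1, v1, 127). refcount(pp1)=2>1 -> COPY to pp2. 3 ppages; refcounts: pp0:2 pp1:1 pp2:1
Op 3: write(P0, v0, 188). refcount(pp0)=2>1 -> COPY to pp3. 4 ppages; refcounts: pp0:1 pp1:1 pp2:1 pp3:1
Op 4: write(P1, v0, 180). refcount(pp0)=1 -> write in place. 4 ppages; refcounts: pp0:1 pp1:1 pp2:1 pp3:1
Op 5: write(P1, v1, 164). refcount(pp2)=1 -> write in place. 4 ppages; refcounts: pp0:1 pp1:1 pp2:1 pp3:1
Op 6: write(P1, v0, 199). refcount(pp0)=1 -> write in place. 4 ppages; refcounts: pp0:1 pp1:1 pp2:1 pp3:1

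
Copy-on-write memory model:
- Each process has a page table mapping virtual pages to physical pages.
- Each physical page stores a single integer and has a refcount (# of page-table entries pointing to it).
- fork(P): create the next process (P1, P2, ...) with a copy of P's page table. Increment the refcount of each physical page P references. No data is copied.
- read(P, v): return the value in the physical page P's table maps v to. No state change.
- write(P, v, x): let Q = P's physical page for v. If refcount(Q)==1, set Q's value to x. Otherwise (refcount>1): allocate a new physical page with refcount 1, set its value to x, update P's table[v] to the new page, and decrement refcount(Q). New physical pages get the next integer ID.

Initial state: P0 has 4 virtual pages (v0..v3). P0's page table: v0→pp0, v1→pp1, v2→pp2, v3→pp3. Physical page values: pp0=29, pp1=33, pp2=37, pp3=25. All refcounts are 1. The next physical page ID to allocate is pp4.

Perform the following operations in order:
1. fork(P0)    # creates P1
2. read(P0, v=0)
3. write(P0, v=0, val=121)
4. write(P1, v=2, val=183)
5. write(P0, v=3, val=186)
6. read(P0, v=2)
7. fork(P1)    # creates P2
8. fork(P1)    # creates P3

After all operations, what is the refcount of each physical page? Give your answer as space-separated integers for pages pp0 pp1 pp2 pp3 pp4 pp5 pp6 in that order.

Op 1: fork(P0) -> P1. 4 ppages; refcounts: pp0:2 pp1:2 pp2:2 pp3:2
Op 2: read(P0, v0) -> 29. No state change.
Op 3: write(P0, v0, 121). refcount(pp0)=2>1 -> COPY to pp4. 5 ppages; refcounts: pp0:1 pp1:2 pp2:2 pp3:2 pp4:1
Op 4: write(P1, v2, 183). refcount(pp2)=2>1 -> COPY to pp5. 6 ppages; refcounts: pp0:1 pp1:2 pp2:1 pp3:2 pp4:1 pp5:1
Op 5: write(P0, v3, 186). refcount(pp3)=2>1 -> COPY to pp6. 7 ppages; refcounts: pp0:1 pp1:2 pp2:1 pp3:1 pp4:1 pp5:1 pp6:1
Op 6: read(P0, v2) -> 37. No state change.
Op 7: fork(P1) -> P2. 7 ppages; refcounts: pp0:2 pp1:3 pp2:1 pp3:2 pp4:1 pp5:2 pp6:1
Op 8: fork(P1) -> P3. 7 ppages; refcounts: pp0:3 pp1:4 pp2:1 pp3:3 pp4:1 pp5:3 pp6:1

Answer: 3 4 1 3 1 3 1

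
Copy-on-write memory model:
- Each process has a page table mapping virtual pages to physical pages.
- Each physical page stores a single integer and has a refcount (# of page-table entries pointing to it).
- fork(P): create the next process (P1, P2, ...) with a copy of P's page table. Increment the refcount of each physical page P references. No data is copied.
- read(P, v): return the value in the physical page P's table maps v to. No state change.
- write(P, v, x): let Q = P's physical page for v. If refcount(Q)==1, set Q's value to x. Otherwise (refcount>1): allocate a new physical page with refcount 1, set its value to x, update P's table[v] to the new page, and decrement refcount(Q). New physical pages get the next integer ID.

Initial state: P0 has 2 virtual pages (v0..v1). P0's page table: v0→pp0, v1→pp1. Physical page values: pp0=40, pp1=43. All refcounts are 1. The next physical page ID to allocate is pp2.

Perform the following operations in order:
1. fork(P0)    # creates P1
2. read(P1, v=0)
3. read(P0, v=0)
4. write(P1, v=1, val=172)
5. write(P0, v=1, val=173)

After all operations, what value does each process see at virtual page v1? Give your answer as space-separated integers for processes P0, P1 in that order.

Answer: 173 172

Derivation:
Op 1: fork(P0) -> P1. 2 ppages; refcounts: pp0:2 pp1:2
Op 2: read(P1, v0) -> 40. No state change.
Op 3: read(P0, v0) -> 40. No state change.
Op 4: write(P1, v1, 172). refcount(pp1)=2>1 -> COPY to pp2. 3 ppages; refcounts: pp0:2 pp1:1 pp2:1
Op 5: write(P0, v1, 173). refcount(pp1)=1 -> write in place. 3 ppages; refcounts: pp0:2 pp1:1 pp2:1
P0: v1 -> pp1 = 173
P1: v1 -> pp2 = 172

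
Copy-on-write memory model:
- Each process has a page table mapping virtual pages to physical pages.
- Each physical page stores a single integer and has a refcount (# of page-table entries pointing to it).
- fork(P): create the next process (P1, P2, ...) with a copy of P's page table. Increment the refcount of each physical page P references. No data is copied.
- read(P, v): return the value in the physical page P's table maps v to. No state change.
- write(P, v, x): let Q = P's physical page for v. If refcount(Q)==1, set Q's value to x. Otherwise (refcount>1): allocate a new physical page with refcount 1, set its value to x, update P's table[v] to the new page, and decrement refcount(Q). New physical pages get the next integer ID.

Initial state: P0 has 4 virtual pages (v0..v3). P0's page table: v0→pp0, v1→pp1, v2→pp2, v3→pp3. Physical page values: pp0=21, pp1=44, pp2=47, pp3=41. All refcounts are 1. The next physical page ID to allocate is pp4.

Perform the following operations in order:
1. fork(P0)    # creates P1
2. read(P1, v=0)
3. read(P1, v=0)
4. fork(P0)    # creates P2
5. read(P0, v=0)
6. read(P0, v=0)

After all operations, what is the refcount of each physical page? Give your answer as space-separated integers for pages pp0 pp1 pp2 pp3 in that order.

Answer: 3 3 3 3

Derivation:
Op 1: fork(P0) -> P1. 4 ppages; refcounts: pp0:2 pp1:2 pp2:2 pp3:2
Op 2: read(P1, v0) -> 21. No state change.
Op 3: read(P1, v0) -> 21. No state change.
Op 4: fork(P0) -> P2. 4 ppages; refcounts: pp0:3 pp1:3 pp2:3 pp3:3
Op 5: read(P0, v0) -> 21. No state change.
Op 6: read(P0, v0) -> 21. No state change.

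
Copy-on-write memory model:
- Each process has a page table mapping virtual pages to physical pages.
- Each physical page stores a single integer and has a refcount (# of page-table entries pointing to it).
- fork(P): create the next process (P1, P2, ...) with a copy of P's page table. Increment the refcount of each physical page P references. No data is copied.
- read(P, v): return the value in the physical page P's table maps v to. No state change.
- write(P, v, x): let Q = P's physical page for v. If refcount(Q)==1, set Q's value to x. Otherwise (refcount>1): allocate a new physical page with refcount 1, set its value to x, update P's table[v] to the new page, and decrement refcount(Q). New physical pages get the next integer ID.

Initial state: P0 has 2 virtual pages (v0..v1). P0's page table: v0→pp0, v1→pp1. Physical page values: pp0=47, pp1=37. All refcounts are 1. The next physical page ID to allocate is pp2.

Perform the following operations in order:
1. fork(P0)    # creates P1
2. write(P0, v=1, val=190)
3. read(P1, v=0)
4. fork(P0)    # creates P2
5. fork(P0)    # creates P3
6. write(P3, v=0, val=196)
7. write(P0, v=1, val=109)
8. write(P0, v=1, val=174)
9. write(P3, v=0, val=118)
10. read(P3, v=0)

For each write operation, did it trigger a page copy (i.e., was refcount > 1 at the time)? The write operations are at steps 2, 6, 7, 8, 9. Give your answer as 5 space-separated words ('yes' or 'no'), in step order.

Op 1: fork(P0) -> P1. 2 ppages; refcounts: pp0:2 pp1:2
Op 2: write(P0, v1, 190). refcount(pp1)=2>1 -> COPY to pp2. 3 ppages; refcounts: pp0:2 pp1:1 pp2:1
Op 3: read(P1, v0) -> 47. No state change.
Op 4: fork(P0) -> P2. 3 ppages; refcounts: pp0:3 pp1:1 pp2:2
Op 5: fork(P0) -> P3. 3 ppages; refcounts: pp0:4 pp1:1 pp2:3
Op 6: write(P3, v0, 196). refcount(pp0)=4>1 -> COPY to pp3. 4 ppages; refcounts: pp0:3 pp1:1 pp2:3 pp3:1
Op 7: write(P0, v1, 109). refcount(pp2)=3>1 -> COPY to pp4. 5 ppages; refcounts: pp0:3 pp1:1 pp2:2 pp3:1 pp4:1
Op 8: write(P0, v1, 174). refcount(pp4)=1 -> write in place. 5 ppages; refcounts: pp0:3 pp1:1 pp2:2 pp3:1 pp4:1
Op 9: write(P3, v0, 118). refcount(pp3)=1 -> write in place. 5 ppages; refcounts: pp0:3 pp1:1 pp2:2 pp3:1 pp4:1
Op 10: read(P3, v0) -> 118. No state change.

yes yes yes no no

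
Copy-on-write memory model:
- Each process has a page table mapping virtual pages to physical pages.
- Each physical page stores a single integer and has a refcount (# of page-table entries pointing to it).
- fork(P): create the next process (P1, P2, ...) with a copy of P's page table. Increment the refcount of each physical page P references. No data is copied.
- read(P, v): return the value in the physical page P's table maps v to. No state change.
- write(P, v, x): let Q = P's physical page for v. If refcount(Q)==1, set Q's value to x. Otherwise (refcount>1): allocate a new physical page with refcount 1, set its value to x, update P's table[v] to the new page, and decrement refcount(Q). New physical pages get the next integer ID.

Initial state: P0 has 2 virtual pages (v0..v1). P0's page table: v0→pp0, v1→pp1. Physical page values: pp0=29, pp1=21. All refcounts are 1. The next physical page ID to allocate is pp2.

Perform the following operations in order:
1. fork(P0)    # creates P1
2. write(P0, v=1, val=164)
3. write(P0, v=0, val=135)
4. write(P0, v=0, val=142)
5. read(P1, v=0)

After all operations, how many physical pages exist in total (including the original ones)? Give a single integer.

Answer: 4

Derivation:
Op 1: fork(P0) -> P1. 2 ppages; refcounts: pp0:2 pp1:2
Op 2: write(P0, v1, 164). refcount(pp1)=2>1 -> COPY to pp2. 3 ppages; refcounts: pp0:2 pp1:1 pp2:1
Op 3: write(P0, v0, 135). refcount(pp0)=2>1 -> COPY to pp3. 4 ppages; refcounts: pp0:1 pp1:1 pp2:1 pp3:1
Op 4: write(P0, v0, 142). refcount(pp3)=1 -> write in place. 4 ppages; refcounts: pp0:1 pp1:1 pp2:1 pp3:1
Op 5: read(P1, v0) -> 29. No state change.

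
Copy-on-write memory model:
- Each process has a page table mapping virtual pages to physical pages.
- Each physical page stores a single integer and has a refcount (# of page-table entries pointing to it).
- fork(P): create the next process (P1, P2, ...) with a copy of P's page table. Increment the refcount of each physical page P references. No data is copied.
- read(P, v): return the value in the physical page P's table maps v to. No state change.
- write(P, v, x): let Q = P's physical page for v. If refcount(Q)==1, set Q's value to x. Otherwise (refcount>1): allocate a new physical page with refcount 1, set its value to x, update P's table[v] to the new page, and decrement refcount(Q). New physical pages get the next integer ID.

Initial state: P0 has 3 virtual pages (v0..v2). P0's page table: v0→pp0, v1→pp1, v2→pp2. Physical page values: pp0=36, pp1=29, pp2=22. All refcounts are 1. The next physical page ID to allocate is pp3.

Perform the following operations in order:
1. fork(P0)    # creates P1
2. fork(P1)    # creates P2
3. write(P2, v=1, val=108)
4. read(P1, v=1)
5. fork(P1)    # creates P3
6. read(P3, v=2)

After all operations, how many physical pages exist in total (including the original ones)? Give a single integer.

Op 1: fork(P0) -> P1. 3 ppages; refcounts: pp0:2 pp1:2 pp2:2
Op 2: fork(P1) -> P2. 3 ppages; refcounts: pp0:3 pp1:3 pp2:3
Op 3: write(P2, v1, 108). refcount(pp1)=3>1 -> COPY to pp3. 4 ppages; refcounts: pp0:3 pp1:2 pp2:3 pp3:1
Op 4: read(P1, v1) -> 29. No state change.
Op 5: fork(P1) -> P3. 4 ppages; refcounts: pp0:4 pp1:3 pp2:4 pp3:1
Op 6: read(P3, v2) -> 22. No state change.

Answer: 4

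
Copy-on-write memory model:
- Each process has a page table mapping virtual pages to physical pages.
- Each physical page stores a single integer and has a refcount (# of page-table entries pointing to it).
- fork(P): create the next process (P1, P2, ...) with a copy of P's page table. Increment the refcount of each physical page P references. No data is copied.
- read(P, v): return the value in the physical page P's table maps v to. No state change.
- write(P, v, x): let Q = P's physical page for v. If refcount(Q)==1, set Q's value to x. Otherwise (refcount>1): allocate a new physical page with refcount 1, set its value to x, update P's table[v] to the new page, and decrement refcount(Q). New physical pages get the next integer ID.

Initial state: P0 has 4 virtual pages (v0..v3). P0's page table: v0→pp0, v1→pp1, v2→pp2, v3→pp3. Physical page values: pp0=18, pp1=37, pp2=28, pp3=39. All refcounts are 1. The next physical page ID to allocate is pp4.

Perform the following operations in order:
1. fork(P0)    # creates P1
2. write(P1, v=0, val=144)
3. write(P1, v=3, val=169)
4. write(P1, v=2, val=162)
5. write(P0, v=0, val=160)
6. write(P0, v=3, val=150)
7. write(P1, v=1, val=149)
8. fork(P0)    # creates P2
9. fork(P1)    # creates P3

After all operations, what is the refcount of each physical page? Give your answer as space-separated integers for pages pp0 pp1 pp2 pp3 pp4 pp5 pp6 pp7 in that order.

Answer: 2 2 2 2 2 2 2 2

Derivation:
Op 1: fork(P0) -> P1. 4 ppages; refcounts: pp0:2 pp1:2 pp2:2 pp3:2
Op 2: write(P1, v0, 144). refcount(pp0)=2>1 -> COPY to pp4. 5 ppages; refcounts: pp0:1 pp1:2 pp2:2 pp3:2 pp4:1
Op 3: write(P1, v3, 169). refcount(pp3)=2>1 -> COPY to pp5. 6 ppages; refcounts: pp0:1 pp1:2 pp2:2 pp3:1 pp4:1 pp5:1
Op 4: write(P1, v2, 162). refcount(pp2)=2>1 -> COPY to pp6. 7 ppages; refcounts: pp0:1 pp1:2 pp2:1 pp3:1 pp4:1 pp5:1 pp6:1
Op 5: write(P0, v0, 160). refcount(pp0)=1 -> write in place. 7 ppages; refcounts: pp0:1 pp1:2 pp2:1 pp3:1 pp4:1 pp5:1 pp6:1
Op 6: write(P0, v3, 150). refcount(pp3)=1 -> write in place. 7 ppages; refcounts: pp0:1 pp1:2 pp2:1 pp3:1 pp4:1 pp5:1 pp6:1
Op 7: write(P1, v1, 149). refcount(pp1)=2>1 -> COPY to pp7. 8 ppages; refcounts: pp0:1 pp1:1 pp2:1 pp3:1 pp4:1 pp5:1 pp6:1 pp7:1
Op 8: fork(P0) -> P2. 8 ppages; refcounts: pp0:2 pp1:2 pp2:2 pp3:2 pp4:1 pp5:1 pp6:1 pp7:1
Op 9: fork(P1) -> P3. 8 ppages; refcounts: pp0:2 pp1:2 pp2:2 pp3:2 pp4:2 pp5:2 pp6:2 pp7:2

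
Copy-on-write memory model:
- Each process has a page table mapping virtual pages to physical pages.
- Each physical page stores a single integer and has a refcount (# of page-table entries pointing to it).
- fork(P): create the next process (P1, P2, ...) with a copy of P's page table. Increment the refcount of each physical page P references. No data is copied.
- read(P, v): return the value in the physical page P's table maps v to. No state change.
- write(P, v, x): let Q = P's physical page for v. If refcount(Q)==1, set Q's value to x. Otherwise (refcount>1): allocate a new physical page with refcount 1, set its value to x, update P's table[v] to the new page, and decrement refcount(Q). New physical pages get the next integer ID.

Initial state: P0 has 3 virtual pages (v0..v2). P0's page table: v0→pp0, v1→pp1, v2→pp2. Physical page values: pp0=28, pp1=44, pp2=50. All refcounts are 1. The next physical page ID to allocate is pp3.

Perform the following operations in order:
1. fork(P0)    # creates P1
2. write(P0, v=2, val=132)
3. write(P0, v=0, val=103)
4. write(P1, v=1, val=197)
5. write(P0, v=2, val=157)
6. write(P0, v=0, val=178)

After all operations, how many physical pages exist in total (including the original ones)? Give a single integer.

Op 1: fork(P0) -> P1. 3 ppages; refcounts: pp0:2 pp1:2 pp2:2
Op 2: write(P0, v2, 132). refcount(pp2)=2>1 -> COPY to pp3. 4 ppages; refcounts: pp0:2 pp1:2 pp2:1 pp3:1
Op 3: write(P0, v0, 103). refcount(pp0)=2>1 -> COPY to pp4. 5 ppages; refcounts: pp0:1 pp1:2 pp2:1 pp3:1 pp4:1
Op 4: write(P1, v1, 197). refcount(pp1)=2>1 -> COPY to pp5. 6 ppages; refcounts: pp0:1 pp1:1 pp2:1 pp3:1 pp4:1 pp5:1
Op 5: write(P0, v2, 157). refcount(pp3)=1 -> write in place. 6 ppages; refcounts: pp0:1 pp1:1 pp2:1 pp3:1 pp4:1 pp5:1
Op 6: write(P0, v0, 178). refcount(pp4)=1 -> write in place. 6 ppages; refcounts: pp0:1 pp1:1 pp2:1 pp3:1 pp4:1 pp5:1

Answer: 6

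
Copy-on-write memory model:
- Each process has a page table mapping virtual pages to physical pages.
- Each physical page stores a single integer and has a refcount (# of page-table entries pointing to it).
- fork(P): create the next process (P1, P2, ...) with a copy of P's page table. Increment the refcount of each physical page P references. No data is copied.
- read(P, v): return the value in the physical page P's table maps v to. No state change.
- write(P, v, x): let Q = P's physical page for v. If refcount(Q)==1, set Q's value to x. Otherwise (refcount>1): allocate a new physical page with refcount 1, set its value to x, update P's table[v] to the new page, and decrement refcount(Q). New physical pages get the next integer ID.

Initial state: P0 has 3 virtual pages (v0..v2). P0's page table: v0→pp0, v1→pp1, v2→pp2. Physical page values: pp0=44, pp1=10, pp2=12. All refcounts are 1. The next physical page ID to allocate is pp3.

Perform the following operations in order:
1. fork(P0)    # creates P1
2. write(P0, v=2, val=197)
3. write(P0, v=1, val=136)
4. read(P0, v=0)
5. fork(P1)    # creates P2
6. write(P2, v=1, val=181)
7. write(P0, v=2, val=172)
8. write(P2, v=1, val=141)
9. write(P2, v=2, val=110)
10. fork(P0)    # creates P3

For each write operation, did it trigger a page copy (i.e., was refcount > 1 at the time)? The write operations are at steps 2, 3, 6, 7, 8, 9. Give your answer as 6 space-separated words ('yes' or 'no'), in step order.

Op 1: fork(P0) -> P1. 3 ppages; refcounts: pp0:2 pp1:2 pp2:2
Op 2: write(P0, v2, 197). refcount(pp2)=2>1 -> COPY to pp3. 4 ppages; refcounts: pp0:2 pp1:2 pp2:1 pp3:1
Op 3: write(P0, v1, 136). refcount(pp1)=2>1 -> COPY to pp4. 5 ppages; refcounts: pp0:2 pp1:1 pp2:1 pp3:1 pp4:1
Op 4: read(P0, v0) -> 44. No state change.
Op 5: fork(P1) -> P2. 5 ppages; refcounts: pp0:3 pp1:2 pp2:2 pp3:1 pp4:1
Op 6: write(P2, v1, 181). refcount(pp1)=2>1 -> COPY to pp5. 6 ppages; refcounts: pp0:3 pp1:1 pp2:2 pp3:1 pp4:1 pp5:1
Op 7: write(P0, v2, 172). refcount(pp3)=1 -> write in place. 6 ppages; refcounts: pp0:3 pp1:1 pp2:2 pp3:1 pp4:1 pp5:1
Op 8: write(P2, v1, 141). refcount(pp5)=1 -> write in place. 6 ppages; refcounts: pp0:3 pp1:1 pp2:2 pp3:1 pp4:1 pp5:1
Op 9: write(P2, v2, 110). refcount(pp2)=2>1 -> COPY to pp6. 7 ppages; refcounts: pp0:3 pp1:1 pp2:1 pp3:1 pp4:1 pp5:1 pp6:1
Op 10: fork(P0) -> P3. 7 ppages; refcounts: pp0:4 pp1:1 pp2:1 pp3:2 pp4:2 pp5:1 pp6:1

yes yes yes no no yes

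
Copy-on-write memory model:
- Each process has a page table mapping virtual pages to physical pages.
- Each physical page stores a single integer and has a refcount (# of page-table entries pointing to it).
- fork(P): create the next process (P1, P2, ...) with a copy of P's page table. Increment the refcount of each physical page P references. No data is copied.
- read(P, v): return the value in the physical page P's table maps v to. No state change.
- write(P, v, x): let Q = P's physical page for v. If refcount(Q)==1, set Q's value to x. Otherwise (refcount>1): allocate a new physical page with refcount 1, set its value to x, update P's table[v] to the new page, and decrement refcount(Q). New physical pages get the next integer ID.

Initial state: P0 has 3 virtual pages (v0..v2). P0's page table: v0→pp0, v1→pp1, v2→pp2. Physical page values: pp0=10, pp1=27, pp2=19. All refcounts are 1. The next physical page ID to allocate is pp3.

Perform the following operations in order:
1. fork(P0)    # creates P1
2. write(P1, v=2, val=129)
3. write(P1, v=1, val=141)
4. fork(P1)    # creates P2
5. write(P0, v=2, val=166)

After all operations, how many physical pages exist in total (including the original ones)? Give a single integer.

Answer: 5

Derivation:
Op 1: fork(P0) -> P1. 3 ppages; refcounts: pp0:2 pp1:2 pp2:2
Op 2: write(P1, v2, 129). refcount(pp2)=2>1 -> COPY to pp3. 4 ppages; refcounts: pp0:2 pp1:2 pp2:1 pp3:1
Op 3: write(P1, v1, 141). refcount(pp1)=2>1 -> COPY to pp4. 5 ppages; refcounts: pp0:2 pp1:1 pp2:1 pp3:1 pp4:1
Op 4: fork(P1) -> P2. 5 ppages; refcounts: pp0:3 pp1:1 pp2:1 pp3:2 pp4:2
Op 5: write(P0, v2, 166). refcount(pp2)=1 -> write in place. 5 ppages; refcounts: pp0:3 pp1:1 pp2:1 pp3:2 pp4:2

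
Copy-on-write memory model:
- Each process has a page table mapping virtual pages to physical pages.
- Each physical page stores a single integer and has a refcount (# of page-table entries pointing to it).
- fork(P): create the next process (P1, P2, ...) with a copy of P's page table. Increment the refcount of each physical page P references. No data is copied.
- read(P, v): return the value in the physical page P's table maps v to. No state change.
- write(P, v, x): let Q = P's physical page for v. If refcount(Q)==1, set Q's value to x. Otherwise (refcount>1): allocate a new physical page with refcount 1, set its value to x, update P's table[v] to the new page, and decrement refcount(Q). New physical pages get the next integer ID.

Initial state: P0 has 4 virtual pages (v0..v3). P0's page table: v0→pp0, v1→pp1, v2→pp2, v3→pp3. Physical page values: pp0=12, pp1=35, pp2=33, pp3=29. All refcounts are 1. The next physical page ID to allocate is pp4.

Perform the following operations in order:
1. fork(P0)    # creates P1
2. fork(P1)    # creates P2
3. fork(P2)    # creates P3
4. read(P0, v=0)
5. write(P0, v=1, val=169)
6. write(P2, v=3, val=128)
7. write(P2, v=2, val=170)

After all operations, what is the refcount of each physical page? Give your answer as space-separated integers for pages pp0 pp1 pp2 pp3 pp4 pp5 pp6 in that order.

Op 1: fork(P0) -> P1. 4 ppages; refcounts: pp0:2 pp1:2 pp2:2 pp3:2
Op 2: fork(P1) -> P2. 4 ppages; refcounts: pp0:3 pp1:3 pp2:3 pp3:3
Op 3: fork(P2) -> P3. 4 ppages; refcounts: pp0:4 pp1:4 pp2:4 pp3:4
Op 4: read(P0, v0) -> 12. No state change.
Op 5: write(P0, v1, 169). refcount(pp1)=4>1 -> COPY to pp4. 5 ppages; refcounts: pp0:4 pp1:3 pp2:4 pp3:4 pp4:1
Op 6: write(P2, v3, 128). refcount(pp3)=4>1 -> COPY to pp5. 6 ppages; refcounts: pp0:4 pp1:3 pp2:4 pp3:3 pp4:1 pp5:1
Op 7: write(P2, v2, 170). refcount(pp2)=4>1 -> COPY to pp6. 7 ppages; refcounts: pp0:4 pp1:3 pp2:3 pp3:3 pp4:1 pp5:1 pp6:1

Answer: 4 3 3 3 1 1 1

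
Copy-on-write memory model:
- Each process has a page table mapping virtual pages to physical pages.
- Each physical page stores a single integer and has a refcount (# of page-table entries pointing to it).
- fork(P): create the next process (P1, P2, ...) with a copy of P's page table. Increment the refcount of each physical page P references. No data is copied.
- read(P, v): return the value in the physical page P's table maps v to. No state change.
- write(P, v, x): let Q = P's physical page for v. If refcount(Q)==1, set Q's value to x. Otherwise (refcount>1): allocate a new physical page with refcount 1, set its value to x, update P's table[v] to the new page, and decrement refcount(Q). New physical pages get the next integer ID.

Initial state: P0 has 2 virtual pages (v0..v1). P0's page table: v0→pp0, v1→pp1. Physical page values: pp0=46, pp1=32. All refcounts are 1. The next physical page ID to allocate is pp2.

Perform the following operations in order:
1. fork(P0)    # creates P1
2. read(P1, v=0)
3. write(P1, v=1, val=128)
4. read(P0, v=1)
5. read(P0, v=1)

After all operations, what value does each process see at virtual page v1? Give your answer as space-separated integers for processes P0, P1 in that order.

Op 1: fork(P0) -> P1. 2 ppages; refcounts: pp0:2 pp1:2
Op 2: read(P1, v0) -> 46. No state change.
Op 3: write(P1, v1, 128). refcount(pp1)=2>1 -> COPY to pp2. 3 ppages; refcounts: pp0:2 pp1:1 pp2:1
Op 4: read(P0, v1) -> 32. No state change.
Op 5: read(P0, v1) -> 32. No state change.
P0: v1 -> pp1 = 32
P1: v1 -> pp2 = 128

Answer: 32 128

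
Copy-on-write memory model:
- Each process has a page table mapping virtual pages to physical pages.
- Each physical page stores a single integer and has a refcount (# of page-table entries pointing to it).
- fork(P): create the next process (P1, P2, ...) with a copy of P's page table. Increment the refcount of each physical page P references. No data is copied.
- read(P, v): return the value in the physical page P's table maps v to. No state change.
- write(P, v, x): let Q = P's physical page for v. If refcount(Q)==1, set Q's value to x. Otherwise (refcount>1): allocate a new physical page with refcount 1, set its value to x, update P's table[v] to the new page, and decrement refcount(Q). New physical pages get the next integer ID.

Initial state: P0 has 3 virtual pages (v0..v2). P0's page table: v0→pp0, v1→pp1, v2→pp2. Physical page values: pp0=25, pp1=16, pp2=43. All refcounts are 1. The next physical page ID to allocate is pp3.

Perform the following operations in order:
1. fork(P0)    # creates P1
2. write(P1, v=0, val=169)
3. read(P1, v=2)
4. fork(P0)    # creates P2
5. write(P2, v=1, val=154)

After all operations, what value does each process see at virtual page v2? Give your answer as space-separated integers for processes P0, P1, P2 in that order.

Op 1: fork(P0) -> P1. 3 ppages; refcounts: pp0:2 pp1:2 pp2:2
Op 2: write(P1, v0, 169). refcount(pp0)=2>1 -> COPY to pp3. 4 ppages; refcounts: pp0:1 pp1:2 pp2:2 pp3:1
Op 3: read(P1, v2) -> 43. No state change.
Op 4: fork(P0) -> P2. 4 ppages; refcounts: pp0:2 pp1:3 pp2:3 pp3:1
Op 5: write(P2, v1, 154). refcount(pp1)=3>1 -> COPY to pp4. 5 ppages; refcounts: pp0:2 pp1:2 pp2:3 pp3:1 pp4:1
P0: v2 -> pp2 = 43
P1: v2 -> pp2 = 43
P2: v2 -> pp2 = 43

Answer: 43 43 43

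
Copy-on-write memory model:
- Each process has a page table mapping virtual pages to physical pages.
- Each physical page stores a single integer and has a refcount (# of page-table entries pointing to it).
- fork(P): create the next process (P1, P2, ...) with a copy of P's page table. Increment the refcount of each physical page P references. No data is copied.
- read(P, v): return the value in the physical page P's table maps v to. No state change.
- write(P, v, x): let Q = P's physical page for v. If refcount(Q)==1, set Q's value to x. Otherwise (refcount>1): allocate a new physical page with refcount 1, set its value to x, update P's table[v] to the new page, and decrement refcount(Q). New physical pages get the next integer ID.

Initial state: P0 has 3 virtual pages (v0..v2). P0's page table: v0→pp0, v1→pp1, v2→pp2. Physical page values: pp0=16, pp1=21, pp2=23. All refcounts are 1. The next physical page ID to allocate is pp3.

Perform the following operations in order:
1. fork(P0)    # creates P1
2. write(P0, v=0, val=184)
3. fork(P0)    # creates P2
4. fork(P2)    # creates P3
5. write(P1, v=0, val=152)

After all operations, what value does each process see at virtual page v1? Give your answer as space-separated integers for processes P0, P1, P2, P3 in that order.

Op 1: fork(P0) -> P1. 3 ppages; refcounts: pp0:2 pp1:2 pp2:2
Op 2: write(P0, v0, 184). refcount(pp0)=2>1 -> COPY to pp3. 4 ppages; refcounts: pp0:1 pp1:2 pp2:2 pp3:1
Op 3: fork(P0) -> P2. 4 ppages; refcounts: pp0:1 pp1:3 pp2:3 pp3:2
Op 4: fork(P2) -> P3. 4 ppages; refcounts: pp0:1 pp1:4 pp2:4 pp3:3
Op 5: write(P1, v0, 152). refcount(pp0)=1 -> write in place. 4 ppages; refcounts: pp0:1 pp1:4 pp2:4 pp3:3
P0: v1 -> pp1 = 21
P1: v1 -> pp1 = 21
P2: v1 -> pp1 = 21
P3: v1 -> pp1 = 21

Answer: 21 21 21 21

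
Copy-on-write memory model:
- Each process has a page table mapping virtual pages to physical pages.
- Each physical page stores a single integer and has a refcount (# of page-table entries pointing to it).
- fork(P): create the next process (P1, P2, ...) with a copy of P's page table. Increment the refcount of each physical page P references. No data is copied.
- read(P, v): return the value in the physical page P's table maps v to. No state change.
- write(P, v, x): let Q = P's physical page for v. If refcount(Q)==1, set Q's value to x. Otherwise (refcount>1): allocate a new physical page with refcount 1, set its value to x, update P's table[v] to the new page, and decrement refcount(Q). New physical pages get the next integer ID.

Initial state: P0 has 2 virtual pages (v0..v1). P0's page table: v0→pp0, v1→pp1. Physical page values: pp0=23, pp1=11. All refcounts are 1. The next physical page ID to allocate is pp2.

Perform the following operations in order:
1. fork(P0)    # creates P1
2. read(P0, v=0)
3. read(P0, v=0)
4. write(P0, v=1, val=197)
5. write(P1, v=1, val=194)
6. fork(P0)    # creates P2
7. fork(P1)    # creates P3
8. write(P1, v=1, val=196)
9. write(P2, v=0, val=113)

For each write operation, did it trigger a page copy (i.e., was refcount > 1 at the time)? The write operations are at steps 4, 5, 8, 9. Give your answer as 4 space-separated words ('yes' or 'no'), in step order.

Op 1: fork(P0) -> P1. 2 ppages; refcounts: pp0:2 pp1:2
Op 2: read(P0, v0) -> 23. No state change.
Op 3: read(P0, v0) -> 23. No state change.
Op 4: write(P0, v1, 197). refcount(pp1)=2>1 -> COPY to pp2. 3 ppages; refcounts: pp0:2 pp1:1 pp2:1
Op 5: write(P1, v1, 194). refcount(pp1)=1 -> write in place. 3 ppages; refcounts: pp0:2 pp1:1 pp2:1
Op 6: fork(P0) -> P2. 3 ppages; refcounts: pp0:3 pp1:1 pp2:2
Op 7: fork(P1) -> P3. 3 ppages; refcounts: pp0:4 pp1:2 pp2:2
Op 8: write(P1, v1, 196). refcount(pp1)=2>1 -> COPY to pp3. 4 ppages; refcounts: pp0:4 pp1:1 pp2:2 pp3:1
Op 9: write(P2, v0, 113). refcount(pp0)=4>1 -> COPY to pp4. 5 ppages; refcounts: pp0:3 pp1:1 pp2:2 pp3:1 pp4:1

yes no yes yes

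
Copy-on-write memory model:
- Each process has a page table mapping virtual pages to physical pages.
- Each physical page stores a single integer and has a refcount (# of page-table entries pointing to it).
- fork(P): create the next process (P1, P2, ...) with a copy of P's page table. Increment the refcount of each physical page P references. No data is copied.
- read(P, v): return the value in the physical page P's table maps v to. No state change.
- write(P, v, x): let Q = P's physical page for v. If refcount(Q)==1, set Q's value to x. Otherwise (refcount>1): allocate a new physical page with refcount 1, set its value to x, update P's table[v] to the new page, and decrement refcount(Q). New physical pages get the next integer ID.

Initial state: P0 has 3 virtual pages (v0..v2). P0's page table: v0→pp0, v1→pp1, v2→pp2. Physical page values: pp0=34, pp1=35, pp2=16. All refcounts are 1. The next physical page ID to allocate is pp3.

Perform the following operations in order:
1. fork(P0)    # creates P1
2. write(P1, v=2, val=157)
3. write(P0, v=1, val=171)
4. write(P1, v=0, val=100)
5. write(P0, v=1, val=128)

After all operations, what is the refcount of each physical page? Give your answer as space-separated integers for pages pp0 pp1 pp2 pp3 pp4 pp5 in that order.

Answer: 1 1 1 1 1 1

Derivation:
Op 1: fork(P0) -> P1. 3 ppages; refcounts: pp0:2 pp1:2 pp2:2
Op 2: write(P1, v2, 157). refcount(pp2)=2>1 -> COPY to pp3. 4 ppages; refcounts: pp0:2 pp1:2 pp2:1 pp3:1
Op 3: write(P0, v1, 171). refcount(pp1)=2>1 -> COPY to pp4. 5 ppages; refcounts: pp0:2 pp1:1 pp2:1 pp3:1 pp4:1
Op 4: write(P1, v0, 100). refcount(pp0)=2>1 -> COPY to pp5. 6 ppages; refcounts: pp0:1 pp1:1 pp2:1 pp3:1 pp4:1 pp5:1
Op 5: write(P0, v1, 128). refcount(pp4)=1 -> write in place. 6 ppages; refcounts: pp0:1 pp1:1 pp2:1 pp3:1 pp4:1 pp5:1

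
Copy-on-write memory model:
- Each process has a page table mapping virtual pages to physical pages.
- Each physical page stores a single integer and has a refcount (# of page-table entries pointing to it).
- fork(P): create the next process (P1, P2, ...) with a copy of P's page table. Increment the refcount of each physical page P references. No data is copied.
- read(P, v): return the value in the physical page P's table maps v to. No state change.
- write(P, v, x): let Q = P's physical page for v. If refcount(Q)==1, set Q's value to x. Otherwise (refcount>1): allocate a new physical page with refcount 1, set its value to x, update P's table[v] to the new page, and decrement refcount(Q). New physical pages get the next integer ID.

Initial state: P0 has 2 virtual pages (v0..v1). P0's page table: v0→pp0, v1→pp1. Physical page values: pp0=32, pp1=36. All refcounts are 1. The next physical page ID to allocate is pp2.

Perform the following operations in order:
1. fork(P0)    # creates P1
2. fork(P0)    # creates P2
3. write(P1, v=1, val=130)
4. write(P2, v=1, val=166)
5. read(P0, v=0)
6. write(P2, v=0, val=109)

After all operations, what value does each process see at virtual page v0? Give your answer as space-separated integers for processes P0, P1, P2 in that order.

Answer: 32 32 109

Derivation:
Op 1: fork(P0) -> P1. 2 ppages; refcounts: pp0:2 pp1:2
Op 2: fork(P0) -> P2. 2 ppages; refcounts: pp0:3 pp1:3
Op 3: write(P1, v1, 130). refcount(pp1)=3>1 -> COPY to pp2. 3 ppages; refcounts: pp0:3 pp1:2 pp2:1
Op 4: write(P2, v1, 166). refcount(pp1)=2>1 -> COPY to pp3. 4 ppages; refcounts: pp0:3 pp1:1 pp2:1 pp3:1
Op 5: read(P0, v0) -> 32. No state change.
Op 6: write(P2, v0, 109). refcount(pp0)=3>1 -> COPY to pp4. 5 ppages; refcounts: pp0:2 pp1:1 pp2:1 pp3:1 pp4:1
P0: v0 -> pp0 = 32
P1: v0 -> pp0 = 32
P2: v0 -> pp4 = 109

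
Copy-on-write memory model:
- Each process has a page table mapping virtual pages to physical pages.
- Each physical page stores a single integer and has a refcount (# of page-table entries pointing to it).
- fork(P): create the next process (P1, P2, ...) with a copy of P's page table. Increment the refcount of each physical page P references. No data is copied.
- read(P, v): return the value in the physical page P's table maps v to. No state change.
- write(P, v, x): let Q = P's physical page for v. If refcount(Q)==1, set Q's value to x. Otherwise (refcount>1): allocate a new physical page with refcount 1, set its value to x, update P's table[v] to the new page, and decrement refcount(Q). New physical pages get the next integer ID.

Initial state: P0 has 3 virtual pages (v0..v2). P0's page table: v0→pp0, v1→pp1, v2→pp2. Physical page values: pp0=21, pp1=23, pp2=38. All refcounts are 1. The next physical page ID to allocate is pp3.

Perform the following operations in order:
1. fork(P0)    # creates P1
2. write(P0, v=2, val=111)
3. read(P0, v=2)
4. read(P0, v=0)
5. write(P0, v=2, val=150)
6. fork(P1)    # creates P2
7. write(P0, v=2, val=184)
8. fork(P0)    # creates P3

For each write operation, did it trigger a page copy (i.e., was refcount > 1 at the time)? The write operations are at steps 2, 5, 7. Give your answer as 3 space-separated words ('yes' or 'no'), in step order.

Op 1: fork(P0) -> P1. 3 ppages; refcounts: pp0:2 pp1:2 pp2:2
Op 2: write(P0, v2, 111). refcount(pp2)=2>1 -> COPY to pp3. 4 ppages; refcounts: pp0:2 pp1:2 pp2:1 pp3:1
Op 3: read(P0, v2) -> 111. No state change.
Op 4: read(P0, v0) -> 21. No state change.
Op 5: write(P0, v2, 150). refcount(pp3)=1 -> write in place. 4 ppages; refcounts: pp0:2 pp1:2 pp2:1 pp3:1
Op 6: fork(P1) -> P2. 4 ppages; refcounts: pp0:3 pp1:3 pp2:2 pp3:1
Op 7: write(P0, v2, 184). refcount(pp3)=1 -> write in place. 4 ppages; refcounts: pp0:3 pp1:3 pp2:2 pp3:1
Op 8: fork(P0) -> P3. 4 ppages; refcounts: pp0:4 pp1:4 pp2:2 pp3:2

yes no no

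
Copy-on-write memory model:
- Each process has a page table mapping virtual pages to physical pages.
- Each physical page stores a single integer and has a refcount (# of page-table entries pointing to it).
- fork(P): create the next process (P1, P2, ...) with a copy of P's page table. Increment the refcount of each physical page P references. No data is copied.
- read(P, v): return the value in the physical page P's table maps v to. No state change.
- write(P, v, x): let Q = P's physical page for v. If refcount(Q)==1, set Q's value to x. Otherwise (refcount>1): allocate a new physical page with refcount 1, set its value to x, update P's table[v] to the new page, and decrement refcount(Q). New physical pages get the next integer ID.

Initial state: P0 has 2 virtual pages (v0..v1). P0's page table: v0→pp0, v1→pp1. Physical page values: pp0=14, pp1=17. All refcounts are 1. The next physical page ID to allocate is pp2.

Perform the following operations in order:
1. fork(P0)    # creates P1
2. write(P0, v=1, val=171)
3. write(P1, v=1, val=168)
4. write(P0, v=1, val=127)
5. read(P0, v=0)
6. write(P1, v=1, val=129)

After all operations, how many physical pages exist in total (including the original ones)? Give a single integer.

Op 1: fork(P0) -> P1. 2 ppages; refcounts: pp0:2 pp1:2
Op 2: write(P0, v1, 171). refcount(pp1)=2>1 -> COPY to pp2. 3 ppages; refcounts: pp0:2 pp1:1 pp2:1
Op 3: write(P1, v1, 168). refcount(pp1)=1 -> write in place. 3 ppages; refcounts: pp0:2 pp1:1 pp2:1
Op 4: write(P0, v1, 127). refcount(pp2)=1 -> write in place. 3 ppages; refcounts: pp0:2 pp1:1 pp2:1
Op 5: read(P0, v0) -> 14. No state change.
Op 6: write(P1, v1, 129). refcount(pp1)=1 -> write in place. 3 ppages; refcounts: pp0:2 pp1:1 pp2:1

Answer: 3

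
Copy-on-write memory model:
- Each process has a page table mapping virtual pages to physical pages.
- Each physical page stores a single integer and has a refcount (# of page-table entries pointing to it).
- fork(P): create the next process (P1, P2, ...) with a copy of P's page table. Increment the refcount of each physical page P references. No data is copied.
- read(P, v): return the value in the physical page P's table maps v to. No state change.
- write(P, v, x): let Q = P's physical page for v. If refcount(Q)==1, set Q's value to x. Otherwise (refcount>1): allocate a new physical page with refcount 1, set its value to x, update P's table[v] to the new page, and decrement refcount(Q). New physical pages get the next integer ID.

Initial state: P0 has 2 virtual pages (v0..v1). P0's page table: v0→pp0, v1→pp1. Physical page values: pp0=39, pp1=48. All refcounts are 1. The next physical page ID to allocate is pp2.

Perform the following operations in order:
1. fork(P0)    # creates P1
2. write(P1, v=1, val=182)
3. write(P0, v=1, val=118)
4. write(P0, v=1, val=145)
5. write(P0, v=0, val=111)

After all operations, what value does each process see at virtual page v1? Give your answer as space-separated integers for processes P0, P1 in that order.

Op 1: fork(P0) -> P1. 2 ppages; refcounts: pp0:2 pp1:2
Op 2: write(P1, v1, 182). refcount(pp1)=2>1 -> COPY to pp2. 3 ppages; refcounts: pp0:2 pp1:1 pp2:1
Op 3: write(P0, v1, 118). refcount(pp1)=1 -> write in place. 3 ppages; refcounts: pp0:2 pp1:1 pp2:1
Op 4: write(P0, v1, 145). refcount(pp1)=1 -> write in place. 3 ppages; refcounts: pp0:2 pp1:1 pp2:1
Op 5: write(P0, v0, 111). refcount(pp0)=2>1 -> COPY to pp3. 4 ppages; refcounts: pp0:1 pp1:1 pp2:1 pp3:1
P0: v1 -> pp1 = 145
P1: v1 -> pp2 = 182

Answer: 145 182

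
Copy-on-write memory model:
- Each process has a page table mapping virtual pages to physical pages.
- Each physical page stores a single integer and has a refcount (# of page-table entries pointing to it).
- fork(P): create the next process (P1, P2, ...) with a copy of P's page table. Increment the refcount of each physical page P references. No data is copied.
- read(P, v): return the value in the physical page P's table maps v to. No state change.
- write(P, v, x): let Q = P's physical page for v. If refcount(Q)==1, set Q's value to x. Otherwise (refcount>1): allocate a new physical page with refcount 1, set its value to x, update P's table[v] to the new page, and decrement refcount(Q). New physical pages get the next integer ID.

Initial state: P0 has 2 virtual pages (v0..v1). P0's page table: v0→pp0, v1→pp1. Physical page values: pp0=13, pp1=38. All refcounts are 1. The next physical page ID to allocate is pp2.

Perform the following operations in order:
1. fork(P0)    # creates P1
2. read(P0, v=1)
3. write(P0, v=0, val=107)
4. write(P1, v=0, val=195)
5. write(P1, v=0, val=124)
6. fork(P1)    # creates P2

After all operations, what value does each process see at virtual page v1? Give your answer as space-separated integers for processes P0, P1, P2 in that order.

Op 1: fork(P0) -> P1. 2 ppages; refcounts: pp0:2 pp1:2
Op 2: read(P0, v1) -> 38. No state change.
Op 3: write(P0, v0, 107). refcount(pp0)=2>1 -> COPY to pp2. 3 ppages; refcounts: pp0:1 pp1:2 pp2:1
Op 4: write(P1, v0, 195). refcount(pp0)=1 -> write in place. 3 ppages; refcounts: pp0:1 pp1:2 pp2:1
Op 5: write(P1, v0, 124). refcount(pp0)=1 -> write in place. 3 ppages; refcounts: pp0:1 pp1:2 pp2:1
Op 6: fork(P1) -> P2. 3 ppages; refcounts: pp0:2 pp1:3 pp2:1
P0: v1 -> pp1 = 38
P1: v1 -> pp1 = 38
P2: v1 -> pp1 = 38

Answer: 38 38 38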